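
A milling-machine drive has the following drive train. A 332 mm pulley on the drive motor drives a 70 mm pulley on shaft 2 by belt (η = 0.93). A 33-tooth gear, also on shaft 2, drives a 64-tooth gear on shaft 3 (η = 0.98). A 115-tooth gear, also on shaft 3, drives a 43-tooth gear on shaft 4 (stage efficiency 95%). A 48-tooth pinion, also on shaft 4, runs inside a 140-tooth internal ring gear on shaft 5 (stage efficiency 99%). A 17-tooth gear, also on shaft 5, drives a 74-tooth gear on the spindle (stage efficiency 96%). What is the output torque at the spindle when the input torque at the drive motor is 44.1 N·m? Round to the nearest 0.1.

belt 70/332 = 0.21084 → τ = 44.1·0.21084·0.93 = 8.6473 N·m
gear mesh 64/33 = 1.9394 → τ = 8.6473·1.9394·0.98 = 16.435 N·m
gear mesh 43/115 = 0.37391 → τ = 16.435·0.37391·0.95 = 5.8381 N·m
internal gear 140/48 = 2.9167 → τ = 5.8381·2.9167·0.99 = 16.857 N·m
gear mesh 74/17 = 4.3529 → τ = 16.857·4.3529·0.96 = 70.444 N·m

70.4 N·m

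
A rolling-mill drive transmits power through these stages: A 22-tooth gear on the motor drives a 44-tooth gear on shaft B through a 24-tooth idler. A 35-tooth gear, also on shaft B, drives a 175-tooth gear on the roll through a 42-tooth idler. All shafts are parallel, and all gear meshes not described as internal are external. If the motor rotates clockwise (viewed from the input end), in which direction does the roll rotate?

clockwise

the motor → shaft B: driver → idler → driven is 2 external meshes, 2 reversals → CW.
shaft B → the roll: driver → idler → driven is 2 external meshes, 2 reversals → CW.
4 reversals in total — an even number — so the roll turns the same way as the motor.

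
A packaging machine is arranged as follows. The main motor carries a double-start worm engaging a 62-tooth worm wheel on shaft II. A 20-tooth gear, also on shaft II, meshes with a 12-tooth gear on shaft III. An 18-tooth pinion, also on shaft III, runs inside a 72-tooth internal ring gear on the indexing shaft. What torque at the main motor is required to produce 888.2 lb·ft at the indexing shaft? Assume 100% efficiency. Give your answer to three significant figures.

11.9 lb·ft

Overall ratio R = 31 × 0.6 × 4 = 74.4.
Input torque = output torque / R = 888.2 / 74.4 = 11.938 lb·ft.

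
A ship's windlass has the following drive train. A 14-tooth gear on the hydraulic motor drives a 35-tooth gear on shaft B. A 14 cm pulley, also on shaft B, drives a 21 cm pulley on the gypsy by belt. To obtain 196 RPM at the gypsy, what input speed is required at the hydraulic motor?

735 RPM

Overall ratio R = 2.5 × 1.5 = 3.75.
Required input speed = output speed × R = 196 × 3.75 = 735 RPM.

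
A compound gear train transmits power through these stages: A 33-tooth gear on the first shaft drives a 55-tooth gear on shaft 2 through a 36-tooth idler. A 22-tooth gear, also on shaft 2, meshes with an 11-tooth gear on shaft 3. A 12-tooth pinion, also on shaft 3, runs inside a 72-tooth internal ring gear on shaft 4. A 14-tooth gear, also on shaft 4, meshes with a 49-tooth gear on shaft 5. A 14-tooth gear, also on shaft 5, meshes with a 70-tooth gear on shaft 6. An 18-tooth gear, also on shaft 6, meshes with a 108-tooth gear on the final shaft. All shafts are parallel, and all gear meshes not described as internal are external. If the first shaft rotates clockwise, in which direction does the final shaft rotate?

clockwise

the first shaft → shaft 2: driver → idler → driven is 2 external meshes, 2 reversals → CW.
shaft 2 → shaft 3: external mesh, 1 reversal → CCW.
shaft 3 → shaft 4: internal mesh, same direction → CCW.
shaft 4 → shaft 5: external mesh, 1 reversal → CW.
shaft 5 → shaft 6: external mesh, 1 reversal → CCW.
shaft 6 → the final shaft: external mesh, 1 reversal → CW.
6 reversals in total — an even number — so the final shaft turns the same way as the first shaft.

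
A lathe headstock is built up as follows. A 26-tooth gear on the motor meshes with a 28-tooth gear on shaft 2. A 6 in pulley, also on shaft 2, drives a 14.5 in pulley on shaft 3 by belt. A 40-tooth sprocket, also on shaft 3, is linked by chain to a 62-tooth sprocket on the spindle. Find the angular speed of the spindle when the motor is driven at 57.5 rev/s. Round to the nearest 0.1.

14.3 rev/s

Gear mesh: ratio = 28/26 = 1.0769, so shaft 2 turns at 57.5 / 1.0769 = 53.393 rev/s.
Belt: ratio = 14.5/6 = 2.4167, so shaft 3 turns at 53.393 / 2.4167 = 22.094 rev/s.
Chain: ratio = 62/40 = 1.55, so the spindle turns at 22.094 / 1.55 = 14.254 rev/s.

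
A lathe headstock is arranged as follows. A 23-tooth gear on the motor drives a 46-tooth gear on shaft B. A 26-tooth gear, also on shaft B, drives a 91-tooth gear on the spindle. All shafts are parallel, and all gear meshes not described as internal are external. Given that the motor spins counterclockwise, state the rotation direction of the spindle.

the motor → shaft B: external mesh, 1 reversal → CW.
shaft B → the spindle: external mesh, 1 reversal → CCW.
2 reversals in total — an even number — so the spindle turns the same way as the motor.

counterclockwise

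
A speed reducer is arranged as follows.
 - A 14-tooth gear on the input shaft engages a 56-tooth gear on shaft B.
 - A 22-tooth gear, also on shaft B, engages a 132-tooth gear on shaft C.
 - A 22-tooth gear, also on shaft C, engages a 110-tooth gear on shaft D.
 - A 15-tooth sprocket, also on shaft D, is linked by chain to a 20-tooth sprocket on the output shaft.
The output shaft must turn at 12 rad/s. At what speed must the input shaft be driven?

1920 rad/s

Overall ratio R = 4 × 6 × 5 × 1.3333 = 160.
Required input speed = output speed × R = 12 × 160 = 1920 rad/s.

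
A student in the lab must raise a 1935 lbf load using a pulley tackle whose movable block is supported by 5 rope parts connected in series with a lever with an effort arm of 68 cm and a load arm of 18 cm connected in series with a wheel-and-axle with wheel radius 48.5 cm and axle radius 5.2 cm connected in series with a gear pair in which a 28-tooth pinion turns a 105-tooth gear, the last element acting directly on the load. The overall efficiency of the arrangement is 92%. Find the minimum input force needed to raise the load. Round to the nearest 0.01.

Block-and-tackle MA = number of supporting rope parts = 5.
Lever MA = effort arm / load arm = 68/18 = 3.7778.
Wheel-and-axle MA = R/r = 48.5/5.2 = 9.3269.
Gear pair MA = 105/28 = 3.75.
Combined ideal MA = 5 × 3.7778 × 9.3269 × 3.75 = 660.66.
Actual MA = 660.66 × 0.92 = 607.8.
Effort = load / actual MA = 1935 / 607.8 = 3.1836 lbf.

3.18 lbf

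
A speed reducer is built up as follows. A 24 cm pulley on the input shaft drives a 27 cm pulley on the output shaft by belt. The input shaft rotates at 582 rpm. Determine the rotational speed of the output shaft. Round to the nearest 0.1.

517.3 rpm

Belt: ratio = 27/24 = 1.125, so the output shaft turns at 582 / 1.125 = 517.33 rpm.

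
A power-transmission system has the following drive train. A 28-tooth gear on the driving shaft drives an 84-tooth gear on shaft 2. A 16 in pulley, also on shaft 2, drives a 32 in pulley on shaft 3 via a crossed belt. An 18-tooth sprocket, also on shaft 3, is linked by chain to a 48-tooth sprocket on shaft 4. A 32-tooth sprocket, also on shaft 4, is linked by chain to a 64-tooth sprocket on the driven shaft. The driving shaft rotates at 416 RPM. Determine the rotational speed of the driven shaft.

Gear mesh: ratio = 84/28 = 3, so shaft 2 turns at 416 / 3 = 138.67 RPM.
Belt: ratio = 32/16 = 2, so shaft 3 turns at 138.67 / 2 = 69.333 RPM.
Chain: ratio = 48/18 = 2.6667, so shaft 4 turns at 69.333 / 2.6667 = 26 RPM.
Chain: ratio = 64/32 = 2, so the driven shaft turns at 26 / 2 = 13 RPM.

13 RPM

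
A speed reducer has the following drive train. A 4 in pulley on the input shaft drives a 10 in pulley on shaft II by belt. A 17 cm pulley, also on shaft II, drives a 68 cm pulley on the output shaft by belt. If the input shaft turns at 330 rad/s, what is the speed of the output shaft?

33 rad/s

belt 10/4 = 2.5 → 330/2.5 = 132 rad/s
belt 68/17 = 4 → 132/4 = 33 rad/s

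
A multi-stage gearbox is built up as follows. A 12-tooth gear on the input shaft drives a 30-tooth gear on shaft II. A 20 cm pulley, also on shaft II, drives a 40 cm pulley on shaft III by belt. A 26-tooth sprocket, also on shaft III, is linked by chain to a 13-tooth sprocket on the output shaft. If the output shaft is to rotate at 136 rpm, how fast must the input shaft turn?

340 rpm

Overall ratio R = 2.5 × 2 × 0.5 = 2.5.
Required input speed = output speed × R = 136 × 2.5 = 340 rpm.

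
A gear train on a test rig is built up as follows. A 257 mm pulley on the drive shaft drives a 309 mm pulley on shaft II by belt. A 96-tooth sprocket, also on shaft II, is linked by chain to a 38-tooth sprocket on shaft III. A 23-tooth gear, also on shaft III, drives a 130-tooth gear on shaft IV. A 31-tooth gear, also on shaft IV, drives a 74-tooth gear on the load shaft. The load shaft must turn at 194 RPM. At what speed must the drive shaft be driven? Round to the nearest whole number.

1246 RPM

Overall ratio R = 1.2023 × 0.39583 × 5.6522 × 2.3871 = 6.4213.
Required input speed = output speed × R = 194 × 6.4213 = 1245.7 RPM.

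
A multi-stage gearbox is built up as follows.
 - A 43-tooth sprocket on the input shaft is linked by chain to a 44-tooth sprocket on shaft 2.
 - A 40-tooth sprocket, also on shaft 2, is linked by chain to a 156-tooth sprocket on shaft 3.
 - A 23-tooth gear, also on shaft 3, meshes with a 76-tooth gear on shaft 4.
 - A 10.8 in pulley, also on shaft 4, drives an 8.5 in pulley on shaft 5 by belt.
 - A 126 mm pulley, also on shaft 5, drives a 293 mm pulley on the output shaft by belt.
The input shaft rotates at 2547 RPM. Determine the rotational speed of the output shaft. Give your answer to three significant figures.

Chain: ratio = 44/43 = 1.0233, so shaft 2 turns at 2547 / 1.0233 = 2489.1 RPM.
Chain: ratio = 156/40 = 3.9, so shaft 3 turns at 2489.1 / 3.9 = 638.23 RPM.
Gear mesh: ratio = 76/23 = 3.3043, so shaft 4 turns at 638.23 / 3.3043 = 193.15 RPM.
Belt: ratio = 8.5/10.8 = 0.78704, so shaft 5 turns at 193.15 / 0.78704 = 245.41 RPM.
Belt: ratio = 293/126 = 2.3254, so the output shaft turns at 245.41 / 2.3254 = 105.54 RPM.

106 RPM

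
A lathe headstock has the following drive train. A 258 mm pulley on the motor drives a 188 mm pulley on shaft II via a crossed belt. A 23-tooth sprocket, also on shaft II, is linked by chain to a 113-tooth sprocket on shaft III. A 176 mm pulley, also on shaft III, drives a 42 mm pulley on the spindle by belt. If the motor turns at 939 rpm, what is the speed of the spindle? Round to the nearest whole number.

1099 rpm

belt 188/258 = 0.72868 → 939/0.72868 = 1288.6 rpm
chain 113/23 = 4.913 → 1288.6/4.913 = 262.29 rpm
belt 42/176 = 0.23864 → 262.29/0.23864 = 1099.1 rpm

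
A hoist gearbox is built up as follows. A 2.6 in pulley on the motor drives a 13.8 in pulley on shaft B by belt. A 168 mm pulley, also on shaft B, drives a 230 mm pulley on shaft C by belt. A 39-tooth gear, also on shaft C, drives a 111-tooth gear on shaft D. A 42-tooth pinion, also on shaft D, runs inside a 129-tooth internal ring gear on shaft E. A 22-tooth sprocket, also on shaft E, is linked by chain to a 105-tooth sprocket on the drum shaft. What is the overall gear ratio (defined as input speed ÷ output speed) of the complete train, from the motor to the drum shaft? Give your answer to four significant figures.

303.2

Each stage contributes driven/driver: belt 13.8/2.6 = 5.3077, belt 230/168 = 1.369, gear mesh 111/39 = 2.8462, internal gear 129/42 = 3.0714, chain 105/22 = 4.7727.
Overall: 5.3077 × 1.369 × 2.8462 × 3.0714 × 4.7727 = 303.17.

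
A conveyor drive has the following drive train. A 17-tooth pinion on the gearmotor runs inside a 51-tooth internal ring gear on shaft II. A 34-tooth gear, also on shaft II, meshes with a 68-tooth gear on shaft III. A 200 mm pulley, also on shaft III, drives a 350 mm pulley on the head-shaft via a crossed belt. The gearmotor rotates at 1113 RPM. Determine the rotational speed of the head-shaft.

106 RPM

the gearmotor → shaft II (internal gear, 51/17): 1113 ÷ 3 = 371 RPM
shaft II → shaft III (gear mesh, 68/34): 371 ÷ 2 = 185.5 RPM
shaft III → the head-shaft (belt, 350/200): 185.5 ÷ 1.75 = 106 RPM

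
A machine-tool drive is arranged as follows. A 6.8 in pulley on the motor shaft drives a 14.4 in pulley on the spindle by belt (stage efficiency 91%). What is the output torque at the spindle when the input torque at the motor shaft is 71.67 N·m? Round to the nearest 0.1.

belt 14.4/6.8 = 2.1176 → τ = 71.67·2.1176·0.91 = 138.11 N·m

138.1 N·m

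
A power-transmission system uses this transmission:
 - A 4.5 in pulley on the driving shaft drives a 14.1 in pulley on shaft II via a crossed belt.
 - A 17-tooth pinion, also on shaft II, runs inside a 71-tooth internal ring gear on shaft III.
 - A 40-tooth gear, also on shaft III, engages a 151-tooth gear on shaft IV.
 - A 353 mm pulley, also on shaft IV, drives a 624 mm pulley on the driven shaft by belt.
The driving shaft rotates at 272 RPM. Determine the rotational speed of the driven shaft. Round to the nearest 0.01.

the driving shaft → shaft II (belt, 14.1/4.5): 272 ÷ 3.1333 = 86.809 RPM
shaft II → shaft III (internal gear, 71/17): 86.809 ÷ 4.1765 = 20.785 RPM
shaft III → shaft IV (gear mesh, 151/40): 20.785 ÷ 3.775 = 5.506 RPM
shaft IV → the driven shaft (belt, 624/353): 5.506 ÷ 1.7677 = 3.1148 RPM

3.11 RPM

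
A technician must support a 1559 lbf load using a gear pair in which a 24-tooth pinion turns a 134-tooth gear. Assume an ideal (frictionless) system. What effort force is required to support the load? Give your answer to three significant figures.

Gear pair MA = 134/24 = 5.5833.
Effort = load / MA = 1559 / 5.5833 = 279.22 lbf.

279 lbf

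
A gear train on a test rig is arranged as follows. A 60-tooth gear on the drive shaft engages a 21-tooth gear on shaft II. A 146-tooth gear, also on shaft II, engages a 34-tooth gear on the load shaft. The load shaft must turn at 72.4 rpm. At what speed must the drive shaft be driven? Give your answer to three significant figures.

5.90 rpm

Overall ratio R = 0.35 × 0.23288 = 0.081507.
Required input speed = output speed × R = 72.4 × 0.081507 = 5.9011 rpm.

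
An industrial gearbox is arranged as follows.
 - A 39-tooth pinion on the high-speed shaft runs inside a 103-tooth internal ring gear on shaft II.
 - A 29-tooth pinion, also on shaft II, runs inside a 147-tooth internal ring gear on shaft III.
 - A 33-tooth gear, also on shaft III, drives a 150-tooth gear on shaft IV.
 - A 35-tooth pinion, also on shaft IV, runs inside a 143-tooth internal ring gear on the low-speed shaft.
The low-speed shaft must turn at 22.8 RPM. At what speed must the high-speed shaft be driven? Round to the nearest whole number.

Overall ratio R = 2.641 × 5.069 × 4.5455 × 4.0857 = 248.62.
Required input speed = output speed × R = 22.8 × 248.62 = 5668.6 RPM.

5669 RPM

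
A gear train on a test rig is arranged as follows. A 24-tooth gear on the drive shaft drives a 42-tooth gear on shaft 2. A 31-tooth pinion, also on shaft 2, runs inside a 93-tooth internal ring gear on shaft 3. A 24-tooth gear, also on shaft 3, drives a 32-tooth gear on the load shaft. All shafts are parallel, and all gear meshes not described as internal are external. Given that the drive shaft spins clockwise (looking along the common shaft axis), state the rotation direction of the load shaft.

the drive shaft → shaft 2: external mesh, 1 reversal → CCW.
shaft 2 → shaft 3: internal mesh, same direction → CCW.
shaft 3 → the load shaft: external mesh, 1 reversal → CW.
2 reversals in total — an even number — so the load shaft turns the same way as the drive shaft.

clockwise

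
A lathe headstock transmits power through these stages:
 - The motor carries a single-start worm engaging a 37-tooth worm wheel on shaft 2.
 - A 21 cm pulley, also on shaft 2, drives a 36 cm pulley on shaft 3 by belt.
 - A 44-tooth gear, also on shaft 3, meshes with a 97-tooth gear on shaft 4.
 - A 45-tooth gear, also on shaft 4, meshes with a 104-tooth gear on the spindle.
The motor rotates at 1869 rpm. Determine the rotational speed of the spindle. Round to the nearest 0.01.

5.78 rpm

the motor → shaft 2 (worm, 37/1): 1869 ÷ 37 = 50.514 rpm
shaft 2 → shaft 3 (belt, 36/21): 50.514 ÷ 1.7143 = 29.466 rpm
shaft 3 → shaft 4 (gear mesh, 97/44): 29.466 ÷ 2.2045 = 13.366 rpm
shaft 4 → the spindle (gear mesh, 104/45): 13.366 ÷ 2.3111 = 5.7834 rpm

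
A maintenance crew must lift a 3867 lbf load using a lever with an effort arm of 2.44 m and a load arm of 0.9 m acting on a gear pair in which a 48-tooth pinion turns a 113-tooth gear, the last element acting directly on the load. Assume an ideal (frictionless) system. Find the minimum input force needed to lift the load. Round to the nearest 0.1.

605.9 lbf

Lever MA = effort arm / load arm = 2.44/0.9 = 2.7111.
Gear pair MA = 113/48 = 2.3542.
Combined ideal MA = 2.7111 × 2.3542 = 6.3824.
Effort = load / MA = 3867 / 6.3824 = 605.88 lbf.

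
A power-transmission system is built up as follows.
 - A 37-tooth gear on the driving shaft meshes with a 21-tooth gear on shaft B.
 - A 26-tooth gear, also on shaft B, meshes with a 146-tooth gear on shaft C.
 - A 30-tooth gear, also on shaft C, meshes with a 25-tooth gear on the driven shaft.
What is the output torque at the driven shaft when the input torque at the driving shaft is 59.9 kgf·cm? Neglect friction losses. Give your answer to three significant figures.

Gear mesh: ratio = 21/37 = 0.56757; torque at shaft B = 59.9 × 0.56757 = 33.997 kgf·cm.
Gear mesh: ratio = 146/26 = 5.6154; torque at shaft C = 33.997 × 5.6154 = 190.91 kgf·cm.
Gear mesh: ratio = 25/30 = 0.83333; torque at the driven shaft = 190.91 × 0.83333 = 159.09 kgf·cm.

159 kgf·cm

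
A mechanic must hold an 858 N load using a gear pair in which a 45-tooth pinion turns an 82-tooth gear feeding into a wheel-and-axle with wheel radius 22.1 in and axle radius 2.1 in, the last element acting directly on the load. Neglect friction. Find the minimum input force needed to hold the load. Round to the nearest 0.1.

Gear pair MA = 82/45 = 1.8222.
Wheel-and-axle MA = R/r = 22.1/2.1 = 10.524.
Combined ideal MA = 1.8222 × 10.524 = 19.177.
Effort = load / MA = 858 / 19.177 = 44.742 N.

44.7 N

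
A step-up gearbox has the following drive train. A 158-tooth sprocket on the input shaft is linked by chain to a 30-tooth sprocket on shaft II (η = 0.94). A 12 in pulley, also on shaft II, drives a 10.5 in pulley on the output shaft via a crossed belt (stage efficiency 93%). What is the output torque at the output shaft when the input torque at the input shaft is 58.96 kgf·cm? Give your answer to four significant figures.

chain 30/158 = 0.18987 → τ = 58.96·0.18987·0.94 = 10.523 kgf·cm
belt 10.5/12 = 0.875 → τ = 10.523·0.875·0.93 = 8.5633 kgf·cm

8.563 kgf·cm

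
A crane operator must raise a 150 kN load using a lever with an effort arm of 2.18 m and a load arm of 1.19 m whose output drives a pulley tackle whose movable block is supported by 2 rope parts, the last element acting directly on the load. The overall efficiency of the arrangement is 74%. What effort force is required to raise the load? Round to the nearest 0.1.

Lever MA = effort arm / load arm = 2.18/1.19 = 1.8319.
Block-and-tackle MA = number of supporting rope parts = 2.
Combined ideal MA = 1.8319 × 2 = 3.6639.
Actual MA = 3.6639 × 0.74 = 2.7113.
Effort = load / actual MA = 150 / 2.7113 = 55.325 kN.

55.3 kN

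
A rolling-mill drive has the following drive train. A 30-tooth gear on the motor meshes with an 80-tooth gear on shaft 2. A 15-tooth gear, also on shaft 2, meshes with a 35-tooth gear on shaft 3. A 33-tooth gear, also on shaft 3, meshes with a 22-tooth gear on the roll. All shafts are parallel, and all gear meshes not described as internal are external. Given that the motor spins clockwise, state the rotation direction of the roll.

counterclockwise

the motor → shaft 2: external mesh, 1 reversal → CCW.
shaft 2 → shaft 3: external mesh, 1 reversal → CW.
shaft 3 → the roll: external mesh, 1 reversal → CCW.
3 reversals in total — an odd number — so the roll turns opposite to the motor.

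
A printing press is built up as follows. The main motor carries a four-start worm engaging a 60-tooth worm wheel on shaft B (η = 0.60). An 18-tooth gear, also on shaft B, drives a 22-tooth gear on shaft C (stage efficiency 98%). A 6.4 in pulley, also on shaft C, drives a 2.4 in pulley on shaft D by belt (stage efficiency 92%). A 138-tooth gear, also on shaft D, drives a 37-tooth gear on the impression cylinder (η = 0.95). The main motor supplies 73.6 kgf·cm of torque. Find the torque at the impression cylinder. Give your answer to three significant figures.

Worm: ratio = 60/4 = 15; torque at shaft B = 73.6 × 15 × 0.60 = 662.4 kgf·cm.
Gear mesh: ratio = 22/18 = 1.2222; torque at shaft C = 662.4 × 1.2222 × 0.98 = 793.41 kgf·cm.
Belt: ratio = 2.4/6.4 = 0.375; torque at shaft D = 793.41 × 0.375 × 0.92 = 273.73 kgf·cm.
Gear mesh: ratio = 37/138 = 0.26812; torque at the impression cylinder = 273.73 × 0.26812 × 0.95 = 69.721 kgf·cm.

69.7 kgf·cm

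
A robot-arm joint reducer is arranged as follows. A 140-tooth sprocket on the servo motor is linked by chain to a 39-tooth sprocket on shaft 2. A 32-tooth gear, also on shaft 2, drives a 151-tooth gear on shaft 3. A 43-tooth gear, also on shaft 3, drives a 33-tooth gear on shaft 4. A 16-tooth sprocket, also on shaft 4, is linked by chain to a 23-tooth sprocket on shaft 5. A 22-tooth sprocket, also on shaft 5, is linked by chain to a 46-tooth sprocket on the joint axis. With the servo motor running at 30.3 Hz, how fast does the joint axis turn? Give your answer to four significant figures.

Chain: ratio = 39/140 = 0.27857, so shaft 2 turns at 30.3 / 0.27857 = 108.77 Hz.
Gear mesh: ratio = 151/32 = 4.7188, so shaft 3 turns at 108.77 / 4.7188 = 23.05 Hz.
Gear mesh: ratio = 33/43 = 0.76744, so shaft 4 turns at 23.05 / 0.76744 = 30.035 Hz.
Chain: ratio = 23/16 = 1.4375, so shaft 5 turns at 30.035 / 1.4375 = 20.894 Hz.
Chain: ratio = 46/22 = 2.0909, so the joint axis turns at 20.894 / 2.0909 = 9.9929 Hz.

9.993 Hz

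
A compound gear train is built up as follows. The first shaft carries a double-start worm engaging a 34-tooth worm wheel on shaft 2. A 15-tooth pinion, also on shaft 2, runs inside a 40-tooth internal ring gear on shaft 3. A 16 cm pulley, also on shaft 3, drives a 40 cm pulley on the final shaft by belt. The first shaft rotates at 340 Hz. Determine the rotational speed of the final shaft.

the first shaft → shaft 2 (worm, 34/2): 340 ÷ 17 = 20 Hz
shaft 2 → shaft 3 (internal gear, 40/15): 20 ÷ 2.6667 = 7.5 Hz
shaft 3 → the final shaft (belt, 40/16): 7.5 ÷ 2.5 = 3 Hz

3 Hz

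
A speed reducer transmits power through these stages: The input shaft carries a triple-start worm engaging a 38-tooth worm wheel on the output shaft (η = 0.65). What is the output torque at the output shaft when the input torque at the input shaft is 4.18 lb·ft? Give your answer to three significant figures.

worm 38/3 = 12.667 → τ = 4.18·12.667·0.65 = 34.415 lb·ft

34.4 lb·ft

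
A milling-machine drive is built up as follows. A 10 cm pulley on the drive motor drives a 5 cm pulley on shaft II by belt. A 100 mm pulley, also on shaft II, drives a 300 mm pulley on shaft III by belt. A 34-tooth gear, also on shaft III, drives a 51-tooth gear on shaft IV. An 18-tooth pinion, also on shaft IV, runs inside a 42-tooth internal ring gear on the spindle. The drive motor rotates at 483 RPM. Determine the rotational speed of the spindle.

Belt: ratio = 5/10 = 0.5, so shaft II turns at 483 / 0.5 = 966 RPM.
Belt: ratio = 300/100 = 3, so shaft III turns at 966 / 3 = 322 RPM.
Gear mesh: ratio = 51/34 = 1.5, so shaft IV turns at 322 / 1.5 = 214.67 RPM.
Internal gear: ratio = 42/18 = 2.3333, so the spindle turns at 214.67 / 2.3333 = 92 RPM.

92 RPM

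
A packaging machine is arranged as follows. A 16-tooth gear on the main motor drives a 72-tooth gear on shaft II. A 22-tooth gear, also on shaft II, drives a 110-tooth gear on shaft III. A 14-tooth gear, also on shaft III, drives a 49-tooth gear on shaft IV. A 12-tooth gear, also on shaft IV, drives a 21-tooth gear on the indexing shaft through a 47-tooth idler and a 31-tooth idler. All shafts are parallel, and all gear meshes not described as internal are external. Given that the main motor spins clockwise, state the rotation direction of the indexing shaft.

clockwise

the main motor → shaft II: external mesh, 1 reversal → CCW.
shaft II → shaft III: external mesh, 1 reversal → CW.
shaft III → shaft IV: external mesh, 1 reversal → CCW.
shaft IV → the indexing shaft: driver → idler → idler → driven is 3 external meshes, 3 reversals → CW.
6 reversals in total — an even number — so the indexing shaft turns the same way as the main motor.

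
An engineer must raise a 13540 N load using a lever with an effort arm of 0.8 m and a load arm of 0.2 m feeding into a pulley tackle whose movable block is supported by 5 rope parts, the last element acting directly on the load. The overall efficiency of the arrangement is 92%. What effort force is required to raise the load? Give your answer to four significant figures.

735.9 N

Lever MA = effort arm / load arm = 0.8/0.2 = 4.
Block-and-tackle MA = number of supporting rope parts = 5.
Combined ideal MA = 4 × 5 = 20.
Actual MA = 20 × 0.92 = 18.4.
Effort = load / actual MA = 13540 / 18.4 = 735.87 N.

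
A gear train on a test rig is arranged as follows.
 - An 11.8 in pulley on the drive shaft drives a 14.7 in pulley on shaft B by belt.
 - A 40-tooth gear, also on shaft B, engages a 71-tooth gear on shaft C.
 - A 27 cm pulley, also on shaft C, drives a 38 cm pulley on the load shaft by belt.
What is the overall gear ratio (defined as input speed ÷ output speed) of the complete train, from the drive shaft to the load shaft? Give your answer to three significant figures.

Each stage contributes driven/driver: belt 14.7/11.8 = 1.2458, gear mesh 71/40 = 1.775, belt 38/27 = 1.4074.
Overall: 1.2458 × 1.775 × 1.4074 = 3.1121.

3.11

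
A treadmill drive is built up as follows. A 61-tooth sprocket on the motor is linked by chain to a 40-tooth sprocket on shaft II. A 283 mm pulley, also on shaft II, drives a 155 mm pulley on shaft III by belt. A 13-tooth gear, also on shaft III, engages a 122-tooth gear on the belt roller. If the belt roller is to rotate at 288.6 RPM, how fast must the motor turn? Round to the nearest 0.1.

Overall ratio R = 0.65574 × 0.5477 × 9.3846 = 3.3705.
Required input speed = output speed × R = 288.6 × 3.3705 = 972.72 RPM.

972.7 RPM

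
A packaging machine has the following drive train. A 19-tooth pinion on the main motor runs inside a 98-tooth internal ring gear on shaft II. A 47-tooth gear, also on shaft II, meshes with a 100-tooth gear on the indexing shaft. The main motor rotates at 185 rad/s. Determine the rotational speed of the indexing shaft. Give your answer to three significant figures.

the main motor → shaft II (internal gear, 98/19): 185 ÷ 5.1579 = 35.867 rad/s
shaft II → the indexing shaft (gear mesh, 100/47): 35.867 ÷ 2.1277 = 16.858 rad/s

16.9 rad/s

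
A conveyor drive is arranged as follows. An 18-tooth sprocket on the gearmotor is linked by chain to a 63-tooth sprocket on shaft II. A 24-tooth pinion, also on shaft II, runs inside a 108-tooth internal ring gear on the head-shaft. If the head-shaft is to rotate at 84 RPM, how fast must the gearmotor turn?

Overall ratio R = 3.5 × 4.5 = 15.75.
Required input speed = output speed × R = 84 × 15.75 = 1323 RPM.

1323 RPM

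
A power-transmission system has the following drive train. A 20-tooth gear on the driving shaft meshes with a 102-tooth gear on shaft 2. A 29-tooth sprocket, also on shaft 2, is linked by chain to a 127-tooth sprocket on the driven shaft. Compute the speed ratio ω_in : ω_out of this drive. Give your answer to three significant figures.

Each stage contributes driven/driver: gear mesh 102/20 = 5.1, chain 127/29 = 4.3793.
Overall: 5.1 × 4.3793 = 22.334.

22.3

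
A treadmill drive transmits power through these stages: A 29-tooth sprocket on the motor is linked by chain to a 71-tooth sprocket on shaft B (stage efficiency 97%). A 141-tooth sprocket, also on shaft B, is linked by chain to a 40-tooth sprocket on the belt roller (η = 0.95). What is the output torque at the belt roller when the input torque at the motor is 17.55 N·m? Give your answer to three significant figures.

11.2 N·m

Chain: ratio = 71/29 = 2.4483; torque at shaft B = 17.55 × 2.4483 × 0.97 = 41.678 N·m.
Chain: ratio = 40/141 = 0.28369; torque at the belt roller = 41.678 × 0.28369 × 0.95 = 11.232 N·m.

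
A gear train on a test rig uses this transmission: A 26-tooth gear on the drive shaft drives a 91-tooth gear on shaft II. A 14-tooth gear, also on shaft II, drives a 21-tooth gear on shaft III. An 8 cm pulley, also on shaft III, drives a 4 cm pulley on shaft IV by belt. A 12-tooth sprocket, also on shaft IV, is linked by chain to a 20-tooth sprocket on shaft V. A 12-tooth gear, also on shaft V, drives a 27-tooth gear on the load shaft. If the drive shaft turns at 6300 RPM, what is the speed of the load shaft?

gear mesh 91/26 = 3.5 → 6300/3.5 = 1800 RPM
gear mesh 21/14 = 1.5 → 1800/1.5 = 1200 RPM
belt 4/8 = 0.5 → 1200/0.5 = 2400 RPM
chain 20/12 = 1.6667 → 2400/1.6667 = 1440 RPM
gear mesh 27/12 = 2.25 → 1440/2.25 = 640 RPM

640 RPM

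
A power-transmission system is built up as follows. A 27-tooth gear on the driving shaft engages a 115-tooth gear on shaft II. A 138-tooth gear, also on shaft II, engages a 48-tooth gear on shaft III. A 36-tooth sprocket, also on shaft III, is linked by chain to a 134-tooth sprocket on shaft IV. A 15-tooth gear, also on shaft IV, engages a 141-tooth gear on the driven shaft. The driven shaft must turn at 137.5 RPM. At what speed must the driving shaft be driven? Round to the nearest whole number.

7127 RPM

Overall ratio R = 4.2593 × 0.34783 × 3.7222 × 9.4 = 51.835.
Required input speed = output speed × R = 137.5 × 51.835 = 7127.4 RPM.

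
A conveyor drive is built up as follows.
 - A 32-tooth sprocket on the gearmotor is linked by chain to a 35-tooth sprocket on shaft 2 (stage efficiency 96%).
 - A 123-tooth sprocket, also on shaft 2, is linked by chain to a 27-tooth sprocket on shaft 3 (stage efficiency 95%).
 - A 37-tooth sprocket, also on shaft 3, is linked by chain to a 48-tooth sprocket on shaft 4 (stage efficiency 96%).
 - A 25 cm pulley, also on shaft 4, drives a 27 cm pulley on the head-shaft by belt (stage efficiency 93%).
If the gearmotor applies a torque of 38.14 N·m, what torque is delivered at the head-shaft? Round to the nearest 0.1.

10.4 N·m

chain 35/32 = 1.0938 → τ = 38.14·1.0938·0.96 = 40.047 N·m
chain 27/123 = 0.21951 → τ = 40.047·0.21951·0.95 = 8.3513 N·m
chain 48/37 = 1.2973 → τ = 8.3513·1.2973·0.96 = 10.401 N·m
belt 27/25 = 1.08 → τ = 10.401·1.08·0.93 = 10.446 N·m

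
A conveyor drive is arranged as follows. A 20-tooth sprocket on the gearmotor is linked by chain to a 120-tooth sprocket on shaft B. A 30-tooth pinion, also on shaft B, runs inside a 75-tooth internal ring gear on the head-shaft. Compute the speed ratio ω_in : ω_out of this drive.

Each stage contributes driven/driver: chain 120/20 = 6, internal gear 75/30 = 2.5.
Overall: 6 × 2.5 = 15.

15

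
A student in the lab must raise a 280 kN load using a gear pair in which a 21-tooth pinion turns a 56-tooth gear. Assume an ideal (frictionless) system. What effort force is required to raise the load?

Gear pair MA = 56/21 = 2.6667.
Effort = load / MA = 280 / 2.6667 = 105 kN.

105 kN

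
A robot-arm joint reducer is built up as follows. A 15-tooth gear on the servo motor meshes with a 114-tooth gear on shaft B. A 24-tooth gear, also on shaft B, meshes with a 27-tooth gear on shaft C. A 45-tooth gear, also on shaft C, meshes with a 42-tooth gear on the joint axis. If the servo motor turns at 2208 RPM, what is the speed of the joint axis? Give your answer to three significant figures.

gear mesh 114/15 = 7.6 → 2208/7.6 = 290.53 RPM
gear mesh 27/24 = 1.125 → 290.53/1.125 = 258.25 RPM
gear mesh 42/45 = 0.93333 → 258.25/0.93333 = 276.69 RPM

277 RPM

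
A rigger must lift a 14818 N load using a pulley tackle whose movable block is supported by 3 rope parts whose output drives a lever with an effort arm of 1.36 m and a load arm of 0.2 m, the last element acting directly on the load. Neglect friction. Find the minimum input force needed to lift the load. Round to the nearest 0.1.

Block-and-tackle MA = number of supporting rope parts = 3.
Lever MA = effort arm / load arm = 1.36/0.2 = 6.8.
Combined ideal MA = 3 × 6.8 = 20.4.
Effort = load / MA = 14818 / 20.4 = 726.37 N.

726.4 N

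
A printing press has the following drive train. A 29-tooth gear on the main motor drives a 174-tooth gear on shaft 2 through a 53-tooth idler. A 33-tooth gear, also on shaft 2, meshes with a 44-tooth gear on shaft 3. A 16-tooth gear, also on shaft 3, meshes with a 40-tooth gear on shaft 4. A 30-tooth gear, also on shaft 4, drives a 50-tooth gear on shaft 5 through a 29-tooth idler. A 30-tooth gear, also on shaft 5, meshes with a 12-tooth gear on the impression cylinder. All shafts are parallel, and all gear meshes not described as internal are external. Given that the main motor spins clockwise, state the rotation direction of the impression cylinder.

anticlockwise

the main motor → shaft 2: driver → idler → driven is 2 external meshes, 2 reversals → CW.
shaft 2 → shaft 3: external mesh, 1 reversal → CCW.
shaft 3 → shaft 4: external mesh, 1 reversal → CW.
shaft 4 → shaft 5: driver → idler → driven is 2 external meshes, 2 reversals → CW.
shaft 5 → the impression cylinder: external mesh, 1 reversal → CCW.
7 reversals in total — an odd number — so the impression cylinder turns opposite to the main motor.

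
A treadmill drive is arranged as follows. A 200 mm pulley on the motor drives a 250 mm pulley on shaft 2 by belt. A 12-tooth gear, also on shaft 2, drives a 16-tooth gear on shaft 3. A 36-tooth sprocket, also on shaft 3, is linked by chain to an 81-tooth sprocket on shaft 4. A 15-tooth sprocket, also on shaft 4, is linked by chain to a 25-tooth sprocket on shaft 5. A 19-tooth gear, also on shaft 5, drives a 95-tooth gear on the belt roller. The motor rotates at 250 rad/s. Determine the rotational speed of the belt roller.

8 rad/s

belt 250/200 = 1.25 → 250/1.25 = 200 rad/s
gear mesh 16/12 = 1.3333 → 200/1.3333 = 150 rad/s
chain 81/36 = 2.25 → 150/2.25 = 66.667 rad/s
chain 25/15 = 1.6667 → 66.667/1.6667 = 40 rad/s
gear mesh 95/19 = 5 → 40/5 = 8 rad/s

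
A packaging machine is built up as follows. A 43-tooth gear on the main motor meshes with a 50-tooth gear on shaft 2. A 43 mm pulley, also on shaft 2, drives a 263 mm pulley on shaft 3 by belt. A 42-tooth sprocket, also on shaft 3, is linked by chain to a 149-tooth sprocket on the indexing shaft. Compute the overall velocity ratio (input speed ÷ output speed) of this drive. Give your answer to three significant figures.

25.2

Each stage contributes driven/driver: gear mesh 50/43 = 1.1628, belt 263/43 = 6.1163, chain 149/42 = 3.5476.
Overall: 1.1628 × 6.1163 × 3.5476 = 25.23.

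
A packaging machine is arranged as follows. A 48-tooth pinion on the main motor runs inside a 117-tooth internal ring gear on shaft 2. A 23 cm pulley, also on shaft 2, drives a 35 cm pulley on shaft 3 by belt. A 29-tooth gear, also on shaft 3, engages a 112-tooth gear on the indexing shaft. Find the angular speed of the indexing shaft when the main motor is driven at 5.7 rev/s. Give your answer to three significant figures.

0.398 rev/s

Internal gear: ratio = 117/48 = 2.4375, so shaft 2 turns at 5.7 / 2.4375 = 2.3385 rev/s.
Belt: ratio = 35/23 = 1.5217, so shaft 3 turns at 2.3385 / 1.5217 = 1.5367 rev/s.
Gear mesh: ratio = 112/29 = 3.8621, so the indexing shaft turns at 1.5367 / 3.8621 = 0.3979 rev/s.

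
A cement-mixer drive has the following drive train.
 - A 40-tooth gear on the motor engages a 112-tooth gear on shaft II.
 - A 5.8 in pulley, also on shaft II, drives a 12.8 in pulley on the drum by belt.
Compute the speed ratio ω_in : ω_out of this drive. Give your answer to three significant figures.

6.18

Each stage contributes driven/driver: gear mesh 112/40 = 2.8, belt 12.8/5.8 = 2.2069.
Overall: 2.8 × 2.2069 = 6.1793.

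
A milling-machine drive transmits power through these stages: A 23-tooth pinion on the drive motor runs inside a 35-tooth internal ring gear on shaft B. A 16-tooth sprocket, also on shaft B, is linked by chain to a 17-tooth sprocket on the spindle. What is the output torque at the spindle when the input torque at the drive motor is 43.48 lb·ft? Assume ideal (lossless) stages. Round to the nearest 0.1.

After the internal gear (35/23): 43.48 × 1.5217 = 66.165 lb·ft
After the chain (17/16): 66.165 × 1.0625 = 70.301 lb·ft

70.3 lb·ft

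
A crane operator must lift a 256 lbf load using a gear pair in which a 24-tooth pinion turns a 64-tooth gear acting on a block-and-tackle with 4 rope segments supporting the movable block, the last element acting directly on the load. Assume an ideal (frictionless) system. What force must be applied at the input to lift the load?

24 lbf

Gear pair MA = 64/24 = 2.6667.
Block-and-tackle MA = number of supporting rope parts = 4.
Combined ideal MA = 2.6667 × 4 = 10.667.
Effort = load / MA = 256 / 10.667 = 24 lbf.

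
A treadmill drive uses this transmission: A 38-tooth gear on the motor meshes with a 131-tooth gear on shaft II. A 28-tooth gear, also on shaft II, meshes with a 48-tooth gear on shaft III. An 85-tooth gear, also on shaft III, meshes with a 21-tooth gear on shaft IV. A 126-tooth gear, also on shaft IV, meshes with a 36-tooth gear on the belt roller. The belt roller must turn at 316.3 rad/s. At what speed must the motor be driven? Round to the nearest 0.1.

Overall ratio R = 3.4474 × 1.7143 × 0.24706 × 0.28571 = 0.41716.
Required input speed = output speed × R = 316.3 × 0.41716 = 131.95 rad/s.

131.9 rad/s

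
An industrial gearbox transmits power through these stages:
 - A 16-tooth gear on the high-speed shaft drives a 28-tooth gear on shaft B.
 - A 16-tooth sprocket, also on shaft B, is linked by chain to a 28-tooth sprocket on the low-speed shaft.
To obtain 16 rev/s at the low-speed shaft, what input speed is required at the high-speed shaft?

Overall ratio R = 1.75 × 1.75 = 3.0625.
Required input speed = output speed × R = 16 × 3.0625 = 49 rev/s.

49 rev/s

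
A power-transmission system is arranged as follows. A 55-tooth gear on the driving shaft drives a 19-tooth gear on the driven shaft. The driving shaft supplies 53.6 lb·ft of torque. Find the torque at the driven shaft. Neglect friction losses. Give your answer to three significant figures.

18.5 lb·ft

Gear mesh: ratio = 19/55 = 0.34545; torque at the driven shaft = 53.6 × 0.34545 = 18.516 lb·ft.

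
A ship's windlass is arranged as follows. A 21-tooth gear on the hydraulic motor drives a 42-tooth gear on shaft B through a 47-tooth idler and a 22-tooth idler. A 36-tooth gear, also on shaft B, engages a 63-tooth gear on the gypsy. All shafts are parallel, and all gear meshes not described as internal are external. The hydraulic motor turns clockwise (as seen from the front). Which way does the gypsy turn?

clockwise

the hydraulic motor → shaft B: driver → idler → idler → driven is 3 external meshes, 3 reversals → CCW.
shaft B → the gypsy: external mesh, 1 reversal → CW.
4 reversals in total — an even number — so the gypsy turns the same way as the hydraulic motor.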